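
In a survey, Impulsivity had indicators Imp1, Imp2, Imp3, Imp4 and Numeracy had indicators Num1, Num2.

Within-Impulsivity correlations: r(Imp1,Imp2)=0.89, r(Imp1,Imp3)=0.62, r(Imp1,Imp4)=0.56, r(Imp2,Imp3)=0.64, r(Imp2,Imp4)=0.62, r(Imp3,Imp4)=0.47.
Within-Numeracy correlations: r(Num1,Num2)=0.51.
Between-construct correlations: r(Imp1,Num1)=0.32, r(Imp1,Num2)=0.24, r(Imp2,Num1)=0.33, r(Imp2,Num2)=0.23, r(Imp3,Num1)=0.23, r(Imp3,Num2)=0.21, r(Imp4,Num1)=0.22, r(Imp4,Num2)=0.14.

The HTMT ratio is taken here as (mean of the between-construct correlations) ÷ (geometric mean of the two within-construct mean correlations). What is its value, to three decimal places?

Mean between = 1.92/8 = 0.2400.
Mean within-Imp = 3.80/6 = 0.6333; mean within-Num = 0.51/1 = 0.5100.
Geometric mean = √(0.6333 × 0.5100) = 0.5683.
HTMT = 0.2400 / 0.5683 = 0.422.

0.422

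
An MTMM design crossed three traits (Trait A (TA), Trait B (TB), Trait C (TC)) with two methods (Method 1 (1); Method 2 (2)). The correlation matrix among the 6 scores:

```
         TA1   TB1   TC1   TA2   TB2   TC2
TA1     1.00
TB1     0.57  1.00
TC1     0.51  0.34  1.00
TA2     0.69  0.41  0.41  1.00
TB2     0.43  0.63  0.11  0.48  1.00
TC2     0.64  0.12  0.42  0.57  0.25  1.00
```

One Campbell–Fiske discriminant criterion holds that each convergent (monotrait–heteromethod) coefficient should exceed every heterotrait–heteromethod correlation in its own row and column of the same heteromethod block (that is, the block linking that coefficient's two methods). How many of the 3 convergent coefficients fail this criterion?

Convergent coefficients and their comparison sets:
TA (methods 1·2): 0.69 vs {0.43, 0.41, 0.64, 0.41} → pass.
TB (methods 1·2): 0.63 vs {0.41, 0.43, 0.12, 0.11} → pass.
TC (methods 1·2): 0.42 vs {0.41, 0.64, 0.11, 0.12} → fail.
1 of 3 fail.

1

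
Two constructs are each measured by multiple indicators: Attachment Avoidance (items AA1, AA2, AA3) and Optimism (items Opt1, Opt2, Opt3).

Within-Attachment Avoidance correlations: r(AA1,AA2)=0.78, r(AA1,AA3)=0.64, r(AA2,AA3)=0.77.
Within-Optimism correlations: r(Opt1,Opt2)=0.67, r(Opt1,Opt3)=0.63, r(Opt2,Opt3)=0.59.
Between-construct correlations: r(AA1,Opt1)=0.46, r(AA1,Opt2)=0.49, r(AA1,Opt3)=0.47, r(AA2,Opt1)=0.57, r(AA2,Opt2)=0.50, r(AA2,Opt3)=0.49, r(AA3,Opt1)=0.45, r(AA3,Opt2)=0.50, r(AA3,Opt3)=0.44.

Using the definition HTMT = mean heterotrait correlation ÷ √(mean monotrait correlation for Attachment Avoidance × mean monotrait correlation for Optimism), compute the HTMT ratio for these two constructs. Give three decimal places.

Mean heterotrait r = 4.37/9 = 0.4856.
Mean within-AA = 2.19/3 = 0.7300; mean within-Opt = 1.89/3 = 0.6300.
Geometric mean = √(0.7300 × 0.6300) = 0.6782.
HTMT = 0.4856 / 0.6782 = 0.716.

0.716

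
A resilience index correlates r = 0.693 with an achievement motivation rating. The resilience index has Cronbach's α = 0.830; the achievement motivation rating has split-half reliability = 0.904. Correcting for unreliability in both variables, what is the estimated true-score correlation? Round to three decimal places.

0.800

r_true = r_obs / √(r_xx · r_yy) = 0.693 / √(0.830 × 0.904) = 0.693 / √0.750320 = 0.693 / 0.8662 ≈ 0.800.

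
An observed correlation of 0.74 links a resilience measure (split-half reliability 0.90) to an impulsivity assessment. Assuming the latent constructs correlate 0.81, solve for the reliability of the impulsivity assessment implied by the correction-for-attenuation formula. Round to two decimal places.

0.93

r_true = r_obs / √(r_xx · r_yy) ⇒ 0.81 = 0.74 / √(0.90 · r_yy).
√(0.90 · r_yy) = 0.74 / 0.81 = 0.9136; 0.90 · r_yy = 0.8347; r_yy = 0.8347 / 0.90 ≈ 0.93.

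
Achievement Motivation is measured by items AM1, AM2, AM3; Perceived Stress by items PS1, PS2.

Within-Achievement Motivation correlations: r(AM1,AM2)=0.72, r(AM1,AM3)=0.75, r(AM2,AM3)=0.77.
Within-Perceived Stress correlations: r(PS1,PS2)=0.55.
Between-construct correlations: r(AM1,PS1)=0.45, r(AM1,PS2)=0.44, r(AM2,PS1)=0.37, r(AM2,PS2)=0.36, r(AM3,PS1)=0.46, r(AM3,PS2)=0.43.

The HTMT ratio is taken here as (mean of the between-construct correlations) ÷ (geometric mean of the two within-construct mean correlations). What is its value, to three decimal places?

Mean between = 2.51/6 = 0.4183.
Mean within-AM = 2.24/3 = 0.7467; mean within-PS = 0.55/1 = 0.5500.
Geometric mean = √(0.7467 × 0.5500) = 0.6408.
HTMT = 0.4183 / 0.6408 = 0.653.

0.653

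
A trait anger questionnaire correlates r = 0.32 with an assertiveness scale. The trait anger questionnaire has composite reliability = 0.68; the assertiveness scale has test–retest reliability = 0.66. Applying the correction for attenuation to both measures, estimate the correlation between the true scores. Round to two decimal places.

r_true = r_obs / √(r_xx · r_yy) = 0.32 / √(0.68 × 0.66) = 0.32 / √0.4488 = 0.32 / 0.6699 ≈ 0.48.

0.48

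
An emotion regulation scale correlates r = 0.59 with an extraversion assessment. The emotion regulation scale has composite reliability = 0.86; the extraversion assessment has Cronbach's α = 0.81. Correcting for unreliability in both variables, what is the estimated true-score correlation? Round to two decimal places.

r_true = r_obs / √(r_xx · r_yy) = 0.59 / √(0.86 × 0.81) = 0.59 / √0.6966 = 0.59 / 0.8346 ≈ 0.71.

0.71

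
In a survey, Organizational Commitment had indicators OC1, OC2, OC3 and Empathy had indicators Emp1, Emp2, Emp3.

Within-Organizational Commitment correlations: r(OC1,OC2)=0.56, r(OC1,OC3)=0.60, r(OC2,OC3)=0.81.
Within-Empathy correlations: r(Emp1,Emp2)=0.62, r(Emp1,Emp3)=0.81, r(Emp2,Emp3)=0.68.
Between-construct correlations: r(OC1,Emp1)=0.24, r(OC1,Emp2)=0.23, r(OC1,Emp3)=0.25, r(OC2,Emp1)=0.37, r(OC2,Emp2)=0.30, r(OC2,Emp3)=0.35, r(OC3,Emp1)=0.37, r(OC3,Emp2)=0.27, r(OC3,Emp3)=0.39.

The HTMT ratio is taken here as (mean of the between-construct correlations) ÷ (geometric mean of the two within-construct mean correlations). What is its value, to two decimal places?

0.45

Mean heterotrait r = 2.77/9 = 0.3078.
Mean within-OC = 1.97/3 = 0.6567; mean within-Emp = 2.11/3 = 0.7033.
Geometric mean = √(0.6567 × 0.7033) = 0.6796.
HTMT = 0.3078 / 0.6796 = 0.45.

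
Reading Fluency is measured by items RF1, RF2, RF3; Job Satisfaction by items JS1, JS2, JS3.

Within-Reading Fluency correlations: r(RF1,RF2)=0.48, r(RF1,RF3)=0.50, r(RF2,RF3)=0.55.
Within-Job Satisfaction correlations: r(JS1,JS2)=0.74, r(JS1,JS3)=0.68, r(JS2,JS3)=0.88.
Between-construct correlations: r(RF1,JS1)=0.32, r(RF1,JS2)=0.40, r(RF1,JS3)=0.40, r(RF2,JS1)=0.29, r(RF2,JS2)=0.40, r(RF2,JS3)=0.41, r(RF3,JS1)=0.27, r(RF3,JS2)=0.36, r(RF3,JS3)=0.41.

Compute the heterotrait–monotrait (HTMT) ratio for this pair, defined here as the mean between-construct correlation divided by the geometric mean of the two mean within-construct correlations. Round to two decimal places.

Mean heterotrait r = 3.26/9 = 0.3622.
Mean within-RF = 1.53/3 = 0.5100; mean within-JS = 2.30/3 = 0.7667.
Geometric mean = √(0.5100 × 0.7667) = 0.6253.
HTMT = 0.3622 / 0.6253 = 0.58.

0.58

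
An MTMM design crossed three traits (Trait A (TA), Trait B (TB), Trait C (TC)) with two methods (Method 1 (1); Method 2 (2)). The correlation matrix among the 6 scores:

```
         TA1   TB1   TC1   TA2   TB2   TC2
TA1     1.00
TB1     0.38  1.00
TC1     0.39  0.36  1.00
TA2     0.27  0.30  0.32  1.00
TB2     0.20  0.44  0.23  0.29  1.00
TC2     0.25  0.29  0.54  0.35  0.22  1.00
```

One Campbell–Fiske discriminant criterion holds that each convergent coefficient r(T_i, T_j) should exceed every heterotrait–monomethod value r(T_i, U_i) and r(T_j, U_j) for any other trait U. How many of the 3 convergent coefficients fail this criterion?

Convergent coefficients and their comparison sets:
TA (methods 1·2): 0.27 vs {0.38, 0.29, 0.39, 0.35} → fail.
TB (methods 1·2): 0.44 vs {0.38, 0.29, 0.36, 0.22} → pass.
TC (methods 1·2): 0.54 vs {0.39, 0.35, 0.36, 0.22} → pass.
1 of 3 fail.

1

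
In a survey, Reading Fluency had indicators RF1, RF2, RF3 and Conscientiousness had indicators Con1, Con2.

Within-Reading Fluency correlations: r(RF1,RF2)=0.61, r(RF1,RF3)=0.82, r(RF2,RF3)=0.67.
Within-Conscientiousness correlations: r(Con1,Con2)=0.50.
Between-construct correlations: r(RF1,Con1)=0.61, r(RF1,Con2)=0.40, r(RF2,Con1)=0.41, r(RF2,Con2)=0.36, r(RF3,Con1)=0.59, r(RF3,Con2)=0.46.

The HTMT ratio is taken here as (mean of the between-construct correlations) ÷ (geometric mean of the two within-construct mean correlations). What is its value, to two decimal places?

0.80

Mean heterotrait r = 2.83/6 = 0.4717.
Mean within-RF = 2.10/3 = 0.7000; mean within-Con = 0.50/1 = 0.5000.
Geometric mean = √(0.7000 × 0.5000) = 0.5916.
HTMT = 0.4717 / 0.5916 = 0.80.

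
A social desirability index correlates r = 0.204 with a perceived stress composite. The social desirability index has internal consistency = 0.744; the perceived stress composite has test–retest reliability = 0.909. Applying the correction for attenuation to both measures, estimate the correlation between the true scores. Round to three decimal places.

r_true = r_obs / √(r_xx · r_yy) = 0.204 / √(0.744 × 0.909) = 0.204 / √0.676296 = 0.204 / 0.8224 ≈ 0.248.

0.248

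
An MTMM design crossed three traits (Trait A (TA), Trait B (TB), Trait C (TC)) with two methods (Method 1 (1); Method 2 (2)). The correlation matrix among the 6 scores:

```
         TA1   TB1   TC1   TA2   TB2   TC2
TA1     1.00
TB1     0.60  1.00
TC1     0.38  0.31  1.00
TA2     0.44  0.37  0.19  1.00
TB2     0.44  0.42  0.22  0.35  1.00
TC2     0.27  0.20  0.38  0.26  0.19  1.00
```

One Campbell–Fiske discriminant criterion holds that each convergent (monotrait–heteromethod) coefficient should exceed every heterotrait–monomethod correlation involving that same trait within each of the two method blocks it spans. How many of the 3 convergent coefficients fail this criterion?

Convergent coefficients and their comparison sets:
TA (methods 1·2): 0.44 vs {0.60, 0.35, 0.38, 0.26} → fail.
TB (methods 1·2): 0.42 vs {0.60, 0.35, 0.31, 0.19} → fail.
TC (methods 1·2): 0.38 vs {0.38, 0.26, 0.31, 0.19} → fail.
3 of 3 fail.

3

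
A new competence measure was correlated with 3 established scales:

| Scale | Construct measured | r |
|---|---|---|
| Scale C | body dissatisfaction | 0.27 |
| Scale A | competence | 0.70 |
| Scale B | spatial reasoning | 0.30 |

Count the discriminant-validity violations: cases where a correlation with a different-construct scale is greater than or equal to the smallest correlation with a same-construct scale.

0

Convergent (same construct = competence): Scale A.
Smallest convergent = 0.70. Discriminant values: 0.27, 0.30; count ≥ 0.70 → 0.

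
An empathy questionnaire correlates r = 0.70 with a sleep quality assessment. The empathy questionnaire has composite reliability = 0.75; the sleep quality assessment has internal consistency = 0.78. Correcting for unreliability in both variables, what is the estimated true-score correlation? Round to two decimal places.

r_true = r_obs / √(r_xx · r_yy) = 0.70 / √(0.75 × 0.78) = 0.70 / √0.5850 = 0.70 / 0.7649 ≈ 0.92.

0.92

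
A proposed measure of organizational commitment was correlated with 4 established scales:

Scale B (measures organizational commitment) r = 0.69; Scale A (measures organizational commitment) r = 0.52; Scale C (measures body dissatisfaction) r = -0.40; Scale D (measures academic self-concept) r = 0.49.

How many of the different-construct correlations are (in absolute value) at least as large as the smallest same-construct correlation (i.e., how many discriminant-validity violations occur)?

Convergent (same construct = organizational commitment): Scale B, Scale A.
Smallest convergent = 0.52. Discriminant |r|: 0.40, 0.49; count ≥ 0.52 → 0.

0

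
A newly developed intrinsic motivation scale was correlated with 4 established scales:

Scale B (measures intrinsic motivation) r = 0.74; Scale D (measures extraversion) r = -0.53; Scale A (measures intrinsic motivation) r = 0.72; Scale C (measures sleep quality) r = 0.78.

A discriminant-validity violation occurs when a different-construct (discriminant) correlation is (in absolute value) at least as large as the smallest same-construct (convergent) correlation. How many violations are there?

Convergent (same construct = intrinsic motivation): Scale B, Scale A.
Smallest convergent = 0.72. Discriminant |r|: 0.53, 0.78; count ≥ 0.72 → 1.

1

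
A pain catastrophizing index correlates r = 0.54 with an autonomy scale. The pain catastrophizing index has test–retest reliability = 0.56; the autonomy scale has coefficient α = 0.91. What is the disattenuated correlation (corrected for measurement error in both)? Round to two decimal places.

0.76

r_true = r_obs / √(r_xx · r_yy) = 0.54 / √(0.56 × 0.91) = 0.54 / √0.5096 = 0.54 / 0.7139 ≈ 0.76.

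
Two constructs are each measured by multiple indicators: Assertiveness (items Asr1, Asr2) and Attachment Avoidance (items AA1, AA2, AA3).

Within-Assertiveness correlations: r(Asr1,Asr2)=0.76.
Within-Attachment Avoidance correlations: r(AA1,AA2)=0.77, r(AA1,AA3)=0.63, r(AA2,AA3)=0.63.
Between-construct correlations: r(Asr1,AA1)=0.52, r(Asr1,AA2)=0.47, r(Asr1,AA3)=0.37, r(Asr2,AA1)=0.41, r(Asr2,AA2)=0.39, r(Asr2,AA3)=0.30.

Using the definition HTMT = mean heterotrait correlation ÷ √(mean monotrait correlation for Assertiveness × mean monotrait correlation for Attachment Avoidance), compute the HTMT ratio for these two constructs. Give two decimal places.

Mean heterotrait r = 2.46/6 = 0.4100.
Mean within-Asr = 0.76/1 = 0.7600; mean within-AA = 2.03/3 = 0.6767.
Geometric mean = √(0.7600 × 0.6767) = 0.7171.
HTMT = 0.4100 / 0.7171 = 0.57.

0.57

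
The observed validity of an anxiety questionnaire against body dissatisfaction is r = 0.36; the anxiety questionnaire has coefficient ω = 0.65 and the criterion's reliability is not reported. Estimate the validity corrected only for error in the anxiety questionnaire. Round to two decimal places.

0.45

Single correction: r_c = r_obs / √r_xx = 0.36 / √0.65 = 0.36 / 0.8062 ≈ 0.45.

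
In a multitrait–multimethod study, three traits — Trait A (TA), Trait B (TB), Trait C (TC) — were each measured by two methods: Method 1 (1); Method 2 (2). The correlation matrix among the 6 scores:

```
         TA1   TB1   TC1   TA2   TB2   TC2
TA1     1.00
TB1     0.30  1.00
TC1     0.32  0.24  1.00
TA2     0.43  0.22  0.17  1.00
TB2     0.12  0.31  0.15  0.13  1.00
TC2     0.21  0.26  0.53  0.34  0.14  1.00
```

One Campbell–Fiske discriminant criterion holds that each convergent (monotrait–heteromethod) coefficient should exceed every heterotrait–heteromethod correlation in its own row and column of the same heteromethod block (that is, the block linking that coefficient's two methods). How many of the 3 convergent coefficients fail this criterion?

Checking each validity diagonal entry against its comparison values:
TA (methods 1·2): 0.43 vs {0.12, 0.22, 0.21, 0.17} → pass.
TB (methods 1·2): 0.31 vs {0.22, 0.12, 0.26, 0.15} → pass.
TC (methods 1·2): 0.53 vs {0.17, 0.21, 0.15, 0.26} → pass.
0 of 3 fail.

0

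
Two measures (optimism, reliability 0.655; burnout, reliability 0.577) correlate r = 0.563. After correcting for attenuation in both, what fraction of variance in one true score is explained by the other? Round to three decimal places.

0.839

Disattenuated r = 0.563 / √(0.655 × 0.577) = 0.563 / 0.6148 = 0.9157.
Shared true-score variance = 0.9157² = 0.8385 ≈ 0.839.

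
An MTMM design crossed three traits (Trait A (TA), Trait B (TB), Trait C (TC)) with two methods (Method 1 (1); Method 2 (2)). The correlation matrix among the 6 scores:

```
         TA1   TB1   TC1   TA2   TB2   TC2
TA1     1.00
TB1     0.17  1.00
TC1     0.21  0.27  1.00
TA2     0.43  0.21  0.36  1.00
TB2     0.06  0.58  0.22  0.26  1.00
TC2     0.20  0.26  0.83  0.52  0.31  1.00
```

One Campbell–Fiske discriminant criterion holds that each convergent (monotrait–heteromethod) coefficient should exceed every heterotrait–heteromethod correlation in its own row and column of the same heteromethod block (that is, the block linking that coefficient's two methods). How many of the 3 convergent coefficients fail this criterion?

0

Convergent coefficients and their comparison sets:
TA (methods 1·2): 0.43 vs {0.06, 0.21, 0.20, 0.36} → pass.
TB (methods 1·2): 0.58 vs {0.21, 0.06, 0.26, 0.22} → pass.
TC (methods 1·2): 0.83 vs {0.36, 0.20, 0.22, 0.26} → pass.
0 of 3 fail.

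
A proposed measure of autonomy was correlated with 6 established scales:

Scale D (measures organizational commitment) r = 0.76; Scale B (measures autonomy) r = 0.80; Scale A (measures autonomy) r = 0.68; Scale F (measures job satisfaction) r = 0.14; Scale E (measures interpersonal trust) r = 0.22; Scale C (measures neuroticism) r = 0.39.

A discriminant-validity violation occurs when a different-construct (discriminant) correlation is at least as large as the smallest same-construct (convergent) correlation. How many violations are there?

1

Convergent (same construct = autonomy): Scale B, Scale A.
Smallest convergent = 0.68. Discriminant values: 0.76, 0.14, 0.22, 0.39; count ≥ 0.68 → 1.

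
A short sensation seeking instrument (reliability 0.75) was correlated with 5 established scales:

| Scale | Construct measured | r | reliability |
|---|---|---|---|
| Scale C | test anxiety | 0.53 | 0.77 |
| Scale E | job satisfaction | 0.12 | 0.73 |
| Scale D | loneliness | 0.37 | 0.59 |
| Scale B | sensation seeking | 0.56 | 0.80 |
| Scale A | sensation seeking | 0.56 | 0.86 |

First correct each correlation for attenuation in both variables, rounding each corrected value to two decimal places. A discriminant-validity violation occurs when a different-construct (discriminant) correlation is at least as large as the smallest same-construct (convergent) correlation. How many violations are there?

1

Disattenuated r (r / √(r_scale · r_new)):
  Scale C (disc): 0.53 / √(0.77·0.75) = 0.70
  Scale E (disc): 0.12 / √(0.73·0.75) = 0.16
  Scale D (disc): 0.37 / √(0.59·0.75) = 0.56
  Scale B (conv): 0.56 / √(0.80·0.75) = 0.72
  Scale A (conv): 0.56 / √(0.86·0.75) = 0.70
Smallest convergent = 0.70. Discriminant values: 0.70, 0.16, 0.56; count ≥ 0.70 → 1.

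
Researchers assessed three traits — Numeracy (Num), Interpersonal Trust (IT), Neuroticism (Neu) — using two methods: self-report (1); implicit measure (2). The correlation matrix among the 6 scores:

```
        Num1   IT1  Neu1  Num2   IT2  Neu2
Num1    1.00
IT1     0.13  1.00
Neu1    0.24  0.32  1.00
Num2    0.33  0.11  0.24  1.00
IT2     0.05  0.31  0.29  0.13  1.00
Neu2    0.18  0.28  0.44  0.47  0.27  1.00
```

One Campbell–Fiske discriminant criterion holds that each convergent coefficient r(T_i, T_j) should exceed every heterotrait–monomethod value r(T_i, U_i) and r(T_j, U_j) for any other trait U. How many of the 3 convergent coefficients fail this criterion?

Convergent coefficients and their comparison sets:
Num (methods 1·2): 0.33 vs {0.13, 0.13, 0.24, 0.47} → fail.
IT (methods 1·2): 0.31 vs {0.13, 0.13, 0.32, 0.27} → fail.
Neu (methods 1·2): 0.44 vs {0.24, 0.47, 0.32, 0.27} → fail.
3 of 3 fail.

3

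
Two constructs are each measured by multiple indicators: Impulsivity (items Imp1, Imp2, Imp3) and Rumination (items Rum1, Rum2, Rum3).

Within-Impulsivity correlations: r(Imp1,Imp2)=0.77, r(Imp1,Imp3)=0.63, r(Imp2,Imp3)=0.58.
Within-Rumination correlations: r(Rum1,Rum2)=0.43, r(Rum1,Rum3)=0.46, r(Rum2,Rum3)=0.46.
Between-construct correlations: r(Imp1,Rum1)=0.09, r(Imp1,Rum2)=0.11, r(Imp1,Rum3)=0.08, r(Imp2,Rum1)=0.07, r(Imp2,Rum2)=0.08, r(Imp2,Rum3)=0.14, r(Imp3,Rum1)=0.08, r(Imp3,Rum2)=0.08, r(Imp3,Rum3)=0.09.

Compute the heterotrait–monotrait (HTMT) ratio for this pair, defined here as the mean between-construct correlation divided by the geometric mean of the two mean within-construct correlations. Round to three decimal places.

0.167

Mean between = 0.82/9 = 0.0911.
Mean within-Imp = 1.98/3 = 0.6600; mean within-Rum = 1.35/3 = 0.4500.
Geometric mean = √(0.6600 × 0.4500) = 0.5450.
HTMT = 0.0911 / 0.5450 = 0.167.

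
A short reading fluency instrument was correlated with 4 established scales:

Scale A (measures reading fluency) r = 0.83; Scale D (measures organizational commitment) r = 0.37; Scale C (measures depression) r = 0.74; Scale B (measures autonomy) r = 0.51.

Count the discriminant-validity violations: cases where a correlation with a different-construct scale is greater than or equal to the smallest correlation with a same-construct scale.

0

Convergent (same construct = reading fluency): Scale A.
Smallest convergent = 0.83. Discriminant values: 0.37, 0.74, 0.51; count ≥ 0.83 → 0.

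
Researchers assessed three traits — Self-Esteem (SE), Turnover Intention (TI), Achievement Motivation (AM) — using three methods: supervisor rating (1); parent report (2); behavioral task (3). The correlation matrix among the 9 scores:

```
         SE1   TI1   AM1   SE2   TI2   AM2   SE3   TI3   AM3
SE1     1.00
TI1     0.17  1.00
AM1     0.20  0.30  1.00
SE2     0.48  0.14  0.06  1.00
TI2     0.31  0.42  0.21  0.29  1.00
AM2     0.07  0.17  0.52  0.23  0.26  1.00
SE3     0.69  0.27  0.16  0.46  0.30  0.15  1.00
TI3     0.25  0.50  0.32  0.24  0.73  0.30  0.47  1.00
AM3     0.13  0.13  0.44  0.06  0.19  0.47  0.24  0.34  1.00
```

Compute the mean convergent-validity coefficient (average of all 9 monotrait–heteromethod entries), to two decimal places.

Convergent values: 0.48, 0.69, 0.46, 0.42, 0.50, 0.73, 0.52, 0.44, 0.47; mean = 4.71/9 = 0.52.

0.52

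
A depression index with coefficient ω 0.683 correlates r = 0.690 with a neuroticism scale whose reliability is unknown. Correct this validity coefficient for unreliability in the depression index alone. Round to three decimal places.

Single correction: r_c = r_obs / √r_xx = 0.690 / √0.683 = 0.690 / 0.8264 ≈ 0.835.

0.835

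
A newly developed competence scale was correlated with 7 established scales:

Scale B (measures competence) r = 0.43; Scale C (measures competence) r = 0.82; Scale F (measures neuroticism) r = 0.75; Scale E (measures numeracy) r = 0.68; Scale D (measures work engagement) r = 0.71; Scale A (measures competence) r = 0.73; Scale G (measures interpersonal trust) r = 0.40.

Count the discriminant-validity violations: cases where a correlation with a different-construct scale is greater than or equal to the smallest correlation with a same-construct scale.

Convergent (same construct = competence): Scale B, Scale C, Scale A.
Smallest convergent = 0.43. Discriminant values: 0.75, 0.68, 0.71, 0.40; count ≥ 0.43 → 3.

3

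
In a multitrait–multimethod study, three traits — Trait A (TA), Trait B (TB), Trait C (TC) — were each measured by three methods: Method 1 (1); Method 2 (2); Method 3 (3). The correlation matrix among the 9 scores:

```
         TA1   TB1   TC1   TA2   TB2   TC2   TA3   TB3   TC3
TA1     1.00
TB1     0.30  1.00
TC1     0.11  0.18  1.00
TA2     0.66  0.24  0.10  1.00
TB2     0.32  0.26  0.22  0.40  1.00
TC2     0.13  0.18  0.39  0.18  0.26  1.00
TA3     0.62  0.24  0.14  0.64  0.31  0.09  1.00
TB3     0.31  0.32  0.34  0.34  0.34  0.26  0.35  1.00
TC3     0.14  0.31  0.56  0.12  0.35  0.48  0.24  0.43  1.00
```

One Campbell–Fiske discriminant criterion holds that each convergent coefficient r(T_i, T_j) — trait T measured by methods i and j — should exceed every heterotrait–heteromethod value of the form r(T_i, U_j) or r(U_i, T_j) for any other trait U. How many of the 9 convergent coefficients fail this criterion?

Convergent coefficients and their comparison sets:
TA (methods 1·2): 0.66 vs {0.32, 0.24, 0.13, 0.10} → pass.
TA (methods 1·3): 0.62 vs {0.31, 0.24, 0.14, 0.14} → pass.
TA (methods 2·3): 0.64 vs {0.34, 0.31, 0.12, 0.09} → pass.
TB (methods 1·2): 0.26 vs {0.24, 0.32, 0.18, 0.22} → fail.
TB (methods 1·3): 0.32 vs {0.24, 0.31, 0.31, 0.34} → fail.
TB (methods 2·3): 0.34 vs {0.31, 0.34, 0.35, 0.26} → fail.
TC (methods 1·2): 0.39 vs {0.10, 0.13, 0.22, 0.18} → pass.
TC (methods 1·3): 0.56 vs {0.14, 0.14, 0.34, 0.31} → pass.
TC (methods 2·3): 0.48 vs {0.09, 0.12, 0.26, 0.35} → pass.
3 of 9 fail.

3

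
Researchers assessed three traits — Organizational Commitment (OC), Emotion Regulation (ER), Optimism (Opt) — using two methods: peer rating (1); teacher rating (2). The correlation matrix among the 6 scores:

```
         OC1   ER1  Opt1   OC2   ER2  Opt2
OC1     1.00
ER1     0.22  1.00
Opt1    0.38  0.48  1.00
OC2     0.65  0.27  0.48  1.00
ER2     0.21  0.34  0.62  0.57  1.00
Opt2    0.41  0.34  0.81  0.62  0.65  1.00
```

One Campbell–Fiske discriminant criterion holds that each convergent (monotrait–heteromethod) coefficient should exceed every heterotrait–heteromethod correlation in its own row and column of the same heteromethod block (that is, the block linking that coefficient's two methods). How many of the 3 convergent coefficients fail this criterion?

Each convergent coefficient versus the relevant comparison correlations:
OC (methods 1·2): 0.65 vs {0.21, 0.27, 0.41, 0.48} → pass.
ER (methods 1·2): 0.34 vs {0.27, 0.21, 0.34, 0.62} → fail.
Opt (methods 1·2): 0.81 vs {0.48, 0.41, 0.62, 0.34} → pass.
1 of 3 fail.

1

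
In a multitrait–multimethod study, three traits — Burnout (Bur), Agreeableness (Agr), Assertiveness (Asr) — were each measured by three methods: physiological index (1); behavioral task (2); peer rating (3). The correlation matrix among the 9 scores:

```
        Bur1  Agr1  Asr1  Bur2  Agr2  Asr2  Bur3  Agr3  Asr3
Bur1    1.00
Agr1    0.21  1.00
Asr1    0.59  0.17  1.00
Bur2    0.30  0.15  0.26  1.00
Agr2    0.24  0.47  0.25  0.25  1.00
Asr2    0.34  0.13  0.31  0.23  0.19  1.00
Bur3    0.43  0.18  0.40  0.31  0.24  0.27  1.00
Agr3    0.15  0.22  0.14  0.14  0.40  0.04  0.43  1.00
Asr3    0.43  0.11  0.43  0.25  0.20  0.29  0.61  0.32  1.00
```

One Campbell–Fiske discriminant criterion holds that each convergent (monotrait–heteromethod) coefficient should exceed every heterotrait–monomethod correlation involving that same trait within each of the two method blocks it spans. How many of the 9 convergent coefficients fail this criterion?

Convergent coefficients and their comparison sets:
Bur (methods 1·2): 0.30 vs {0.21, 0.25, 0.59, 0.23} → fail.
Bur (methods 1·3): 0.43 vs {0.21, 0.43, 0.59, 0.61} → fail.
Bur (methods 2·3): 0.31 vs {0.25, 0.43, 0.23, 0.61} → fail.
Agr (methods 1·2): 0.47 vs {0.21, 0.25, 0.17, 0.19} → pass.
Agr (methods 1·3): 0.22 vs {0.21, 0.43, 0.17, 0.32} → fail.
Agr (methods 2·3): 0.40 vs {0.25, 0.43, 0.19, 0.32} → fail.
Asr (methods 1·2): 0.31 vs {0.59, 0.23, 0.17, 0.19} → fail.
Asr (methods 1·3): 0.43 vs {0.59, 0.61, 0.17, 0.32} → fail.
Asr (methods 2·3): 0.29 vs {0.23, 0.61, 0.19, 0.32} → fail.
8 of 9 fail.

8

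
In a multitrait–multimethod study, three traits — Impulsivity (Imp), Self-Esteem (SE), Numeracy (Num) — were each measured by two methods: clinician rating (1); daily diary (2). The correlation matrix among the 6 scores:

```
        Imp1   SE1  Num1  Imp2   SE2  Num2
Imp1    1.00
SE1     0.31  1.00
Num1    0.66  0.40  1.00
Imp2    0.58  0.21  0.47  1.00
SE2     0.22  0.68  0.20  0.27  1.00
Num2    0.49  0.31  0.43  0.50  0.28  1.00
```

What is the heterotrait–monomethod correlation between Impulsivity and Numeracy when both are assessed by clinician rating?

0.66

Different traits, same method: r(Imp1, Num1) = 0.66.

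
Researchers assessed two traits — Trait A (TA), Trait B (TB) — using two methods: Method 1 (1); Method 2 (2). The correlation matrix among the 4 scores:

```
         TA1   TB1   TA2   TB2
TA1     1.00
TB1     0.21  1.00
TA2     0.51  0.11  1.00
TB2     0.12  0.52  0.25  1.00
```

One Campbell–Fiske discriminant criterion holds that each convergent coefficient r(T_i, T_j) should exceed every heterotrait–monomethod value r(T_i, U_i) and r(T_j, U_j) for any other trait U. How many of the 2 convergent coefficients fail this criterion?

Each convergent coefficient versus the relevant comparison correlations:
TA (methods 1·2): 0.51 vs {0.21, 0.25} → pass.
TB (methods 1·2): 0.52 vs {0.21, 0.25} → pass.
0 of 2 fail.

0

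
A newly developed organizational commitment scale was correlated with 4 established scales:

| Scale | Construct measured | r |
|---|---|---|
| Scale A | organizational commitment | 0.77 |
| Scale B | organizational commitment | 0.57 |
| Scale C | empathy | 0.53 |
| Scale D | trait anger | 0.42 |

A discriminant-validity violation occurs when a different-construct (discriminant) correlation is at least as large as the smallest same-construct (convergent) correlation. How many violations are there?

Convergent (same construct = organizational commitment): Scale A, Scale B.
Smallest convergent = 0.57. Discriminant values: 0.53, 0.42; count ≥ 0.57 → 0.

0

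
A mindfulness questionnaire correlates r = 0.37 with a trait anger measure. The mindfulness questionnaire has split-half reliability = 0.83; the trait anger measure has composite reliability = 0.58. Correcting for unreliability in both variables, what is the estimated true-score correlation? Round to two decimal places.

0.53

r_true = r_obs / √(r_xx · r_yy) = 0.37 / √(0.83 × 0.58) = 0.37 / √0.4814 = 0.37 / 0.6938 ≈ 0.53.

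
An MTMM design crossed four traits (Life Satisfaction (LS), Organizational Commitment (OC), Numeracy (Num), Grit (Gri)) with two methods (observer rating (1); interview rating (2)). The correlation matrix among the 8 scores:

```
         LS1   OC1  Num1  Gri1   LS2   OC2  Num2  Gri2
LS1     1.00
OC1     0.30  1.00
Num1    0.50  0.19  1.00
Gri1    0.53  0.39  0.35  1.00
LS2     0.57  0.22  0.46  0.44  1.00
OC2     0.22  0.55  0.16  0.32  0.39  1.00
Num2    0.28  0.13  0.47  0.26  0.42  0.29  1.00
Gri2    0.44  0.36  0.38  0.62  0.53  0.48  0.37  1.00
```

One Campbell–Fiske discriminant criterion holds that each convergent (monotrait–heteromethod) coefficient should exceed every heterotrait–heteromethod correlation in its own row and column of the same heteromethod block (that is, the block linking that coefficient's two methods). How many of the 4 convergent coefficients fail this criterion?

0

Each convergent coefficient versus the relevant comparison correlations:
LS (methods 1·2): 0.57 vs {0.22, 0.22, 0.28, 0.46, 0.44, 0.44} → pass.
OC (methods 1·2): 0.55 vs {0.22, 0.22, 0.13, 0.16, 0.36, 0.32} → pass.
Num (methods 1·2): 0.47 vs {0.46, 0.28, 0.16, 0.13, 0.38, 0.26} → pass.
Gri (methods 1·2): 0.62 vs {0.44, 0.44, 0.32, 0.36, 0.26, 0.38} → pass.
0 of 4 fail.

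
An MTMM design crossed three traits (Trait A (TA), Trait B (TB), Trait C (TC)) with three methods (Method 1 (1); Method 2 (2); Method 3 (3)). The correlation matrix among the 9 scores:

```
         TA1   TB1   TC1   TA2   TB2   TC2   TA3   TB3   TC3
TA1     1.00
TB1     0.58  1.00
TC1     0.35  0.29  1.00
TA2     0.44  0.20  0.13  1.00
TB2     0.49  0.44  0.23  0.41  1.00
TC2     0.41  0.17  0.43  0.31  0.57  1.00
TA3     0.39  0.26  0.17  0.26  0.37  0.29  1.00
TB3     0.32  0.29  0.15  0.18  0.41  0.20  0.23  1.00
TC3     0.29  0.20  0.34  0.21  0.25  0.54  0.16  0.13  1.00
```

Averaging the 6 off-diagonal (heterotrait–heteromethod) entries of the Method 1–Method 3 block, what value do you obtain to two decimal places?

HTHM values (method 1 × method 3): 0.32, 0.29, 0.26, 0.20, 0.17, 0.15; mean = 1.39/6 = 0.23.

0.23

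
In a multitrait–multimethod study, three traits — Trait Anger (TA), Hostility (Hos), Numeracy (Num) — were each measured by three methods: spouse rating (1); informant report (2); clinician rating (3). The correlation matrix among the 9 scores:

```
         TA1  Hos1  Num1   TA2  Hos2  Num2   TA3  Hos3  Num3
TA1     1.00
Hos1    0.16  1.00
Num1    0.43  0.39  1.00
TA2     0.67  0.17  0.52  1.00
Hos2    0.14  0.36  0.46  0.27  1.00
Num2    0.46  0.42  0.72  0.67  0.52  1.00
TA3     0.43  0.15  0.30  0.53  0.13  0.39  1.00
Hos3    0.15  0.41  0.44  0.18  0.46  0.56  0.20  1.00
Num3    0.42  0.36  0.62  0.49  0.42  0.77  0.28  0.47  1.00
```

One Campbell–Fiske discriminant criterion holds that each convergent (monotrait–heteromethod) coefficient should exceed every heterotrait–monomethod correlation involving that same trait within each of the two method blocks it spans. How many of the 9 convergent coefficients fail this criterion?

6

Each convergent coefficient versus the relevant comparison correlations:
TA (methods 1·2): 0.67 vs {0.16, 0.27, 0.43, 0.67} → fail.
TA (methods 1·3): 0.43 vs {0.16, 0.20, 0.43, 0.28} → fail.
TA (methods 2·3): 0.53 vs {0.27, 0.20, 0.67, 0.28} → fail.
Hos (methods 1·2): 0.36 vs {0.16, 0.27, 0.39, 0.52} → fail.
Hos (methods 1·3): 0.41 vs {0.16, 0.20, 0.39, 0.47} → fail.
Hos (methods 2·3): 0.46 vs {0.27, 0.20, 0.52, 0.47} → fail.
Num (methods 1·2): 0.72 vs {0.43, 0.67, 0.39, 0.52} → pass.
Num (methods 1·3): 0.62 vs {0.43, 0.28, 0.39, 0.47} → pass.
Num (methods 2·3): 0.77 vs {0.67, 0.28, 0.52, 0.47} → pass.
6 of 9 fail.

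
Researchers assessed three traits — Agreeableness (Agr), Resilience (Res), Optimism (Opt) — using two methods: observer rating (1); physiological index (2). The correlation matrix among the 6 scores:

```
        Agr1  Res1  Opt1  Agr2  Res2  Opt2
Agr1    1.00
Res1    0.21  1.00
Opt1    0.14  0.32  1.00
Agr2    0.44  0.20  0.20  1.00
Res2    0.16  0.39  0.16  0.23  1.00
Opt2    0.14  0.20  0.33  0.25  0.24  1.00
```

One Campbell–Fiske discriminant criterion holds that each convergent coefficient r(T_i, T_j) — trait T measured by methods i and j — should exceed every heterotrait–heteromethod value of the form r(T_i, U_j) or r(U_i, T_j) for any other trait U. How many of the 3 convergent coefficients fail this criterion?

0

Checking each validity diagonal entry against its comparison values:
Agr (methods 1·2): 0.44 vs {0.16, 0.20, 0.14, 0.20} → pass.
Res (methods 1·2): 0.39 vs {0.20, 0.16, 0.20, 0.16} → pass.
Opt (methods 1·2): 0.33 vs {0.20, 0.14, 0.16, 0.20} → pass.
0 of 3 fail.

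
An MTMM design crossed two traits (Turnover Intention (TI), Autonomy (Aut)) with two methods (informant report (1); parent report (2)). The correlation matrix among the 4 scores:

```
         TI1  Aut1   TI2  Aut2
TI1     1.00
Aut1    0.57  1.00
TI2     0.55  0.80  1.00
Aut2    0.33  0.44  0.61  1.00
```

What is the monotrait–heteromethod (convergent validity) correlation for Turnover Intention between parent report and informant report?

Same trait (TI), different methods: r(TI2, TI1) = 0.55.

0.55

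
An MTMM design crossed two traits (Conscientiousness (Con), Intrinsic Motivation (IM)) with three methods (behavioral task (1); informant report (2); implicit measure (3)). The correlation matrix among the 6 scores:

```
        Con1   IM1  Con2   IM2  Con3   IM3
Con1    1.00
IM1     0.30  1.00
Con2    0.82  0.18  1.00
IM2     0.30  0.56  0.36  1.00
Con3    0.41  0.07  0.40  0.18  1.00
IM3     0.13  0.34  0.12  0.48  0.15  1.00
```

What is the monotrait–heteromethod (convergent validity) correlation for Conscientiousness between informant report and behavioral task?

0.82

Same trait (Con), different methods: r(Con2, Con1) = 0.82.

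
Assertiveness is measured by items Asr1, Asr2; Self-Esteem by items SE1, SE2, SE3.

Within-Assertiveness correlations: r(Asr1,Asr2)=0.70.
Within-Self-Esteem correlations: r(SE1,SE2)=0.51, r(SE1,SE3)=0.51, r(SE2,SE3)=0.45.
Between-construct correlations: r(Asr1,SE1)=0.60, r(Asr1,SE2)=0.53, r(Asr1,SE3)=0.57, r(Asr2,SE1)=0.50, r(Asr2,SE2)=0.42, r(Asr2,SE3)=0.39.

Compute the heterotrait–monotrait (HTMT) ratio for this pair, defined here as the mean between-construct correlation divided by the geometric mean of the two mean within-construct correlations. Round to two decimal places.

Between-construct mean = 3.01/6 = 0.5017.
Mean within-Asr = 0.70/1 = 0.7000; mean within-SE = 1.47/3 = 0.4900.
Geometric mean = √(0.7000 × 0.4900) = 0.5857.
HTMT = 0.5017 / 0.5857 = 0.86.

0.86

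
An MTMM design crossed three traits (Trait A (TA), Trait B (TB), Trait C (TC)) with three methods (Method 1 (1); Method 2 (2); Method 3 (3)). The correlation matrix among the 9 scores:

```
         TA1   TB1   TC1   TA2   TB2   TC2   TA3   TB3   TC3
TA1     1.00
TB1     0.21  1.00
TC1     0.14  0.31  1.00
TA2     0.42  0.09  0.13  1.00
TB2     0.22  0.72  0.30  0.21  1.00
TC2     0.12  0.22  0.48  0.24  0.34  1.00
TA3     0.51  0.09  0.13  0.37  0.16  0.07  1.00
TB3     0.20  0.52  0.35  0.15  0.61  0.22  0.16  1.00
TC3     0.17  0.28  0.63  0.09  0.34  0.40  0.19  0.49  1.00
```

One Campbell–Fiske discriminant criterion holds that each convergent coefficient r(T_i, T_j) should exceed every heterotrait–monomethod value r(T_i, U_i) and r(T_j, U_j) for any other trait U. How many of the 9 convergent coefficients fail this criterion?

Each convergent coefficient versus the relevant comparison correlations:
TA (methods 1·2): 0.42 vs {0.21, 0.21, 0.14, 0.24} → pass.
TA (methods 1·3): 0.51 vs {0.21, 0.16, 0.14, 0.19} → pass.
TA (methods 2·3): 0.37 vs {0.21, 0.16, 0.24, 0.19} → pass.
TB (methods 1·2): 0.72 vs {0.21, 0.21, 0.31, 0.34} → pass.
TB (methods 1·3): 0.52 vs {0.21, 0.16, 0.31, 0.49} → pass.
TB (methods 2·3): 0.61 vs {0.21, 0.16, 0.34, 0.49} → pass.
TC (methods 1·2): 0.48 vs {0.14, 0.24, 0.31, 0.34} → pass.
TC (methods 1·3): 0.63 vs {0.14, 0.19, 0.31, 0.49} → pass.
TC (methods 2·3): 0.40 vs {0.24, 0.19, 0.34, 0.49} → fail.
1 of 9 fail.

1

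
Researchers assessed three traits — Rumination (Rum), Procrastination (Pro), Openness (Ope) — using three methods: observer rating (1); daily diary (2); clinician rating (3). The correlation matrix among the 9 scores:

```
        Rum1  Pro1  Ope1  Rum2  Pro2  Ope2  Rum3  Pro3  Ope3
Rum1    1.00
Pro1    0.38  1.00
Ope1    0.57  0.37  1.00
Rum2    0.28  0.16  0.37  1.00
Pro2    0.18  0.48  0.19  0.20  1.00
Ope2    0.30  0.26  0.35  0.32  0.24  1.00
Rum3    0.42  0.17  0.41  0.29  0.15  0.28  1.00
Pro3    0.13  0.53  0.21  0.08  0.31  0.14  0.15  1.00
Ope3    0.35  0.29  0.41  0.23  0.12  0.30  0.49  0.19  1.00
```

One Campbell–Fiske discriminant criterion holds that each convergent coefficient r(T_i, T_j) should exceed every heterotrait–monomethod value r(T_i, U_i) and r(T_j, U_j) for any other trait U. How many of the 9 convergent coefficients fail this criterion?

Checking each validity diagonal entry against its comparison values:
Rum (methods 1·2): 0.28 vs {0.38, 0.20, 0.57, 0.32} → fail.
Rum (methods 1·3): 0.42 vs {0.38, 0.15, 0.57, 0.49} → fail.
Rum (methods 2·3): 0.29 vs {0.20, 0.15, 0.32, 0.49} → fail.
Pro (methods 1·2): 0.48 vs {0.38, 0.20, 0.37, 0.24} → pass.
Pro (methods 1·3): 0.53 vs {0.38, 0.15, 0.37, 0.19} → pass.
Pro (methods 2·3): 0.31 vs {0.20, 0.15, 0.24, 0.19} → pass.
Ope (methods 1·2): 0.35 vs {0.57, 0.32, 0.37, 0.24} → fail.
Ope (methods 1·3): 0.41 vs {0.57, 0.49, 0.37, 0.19} → fail.
Ope (methods 2·3): 0.30 vs {0.32, 0.49, 0.24, 0.19} → fail.
6 of 9 fail.

6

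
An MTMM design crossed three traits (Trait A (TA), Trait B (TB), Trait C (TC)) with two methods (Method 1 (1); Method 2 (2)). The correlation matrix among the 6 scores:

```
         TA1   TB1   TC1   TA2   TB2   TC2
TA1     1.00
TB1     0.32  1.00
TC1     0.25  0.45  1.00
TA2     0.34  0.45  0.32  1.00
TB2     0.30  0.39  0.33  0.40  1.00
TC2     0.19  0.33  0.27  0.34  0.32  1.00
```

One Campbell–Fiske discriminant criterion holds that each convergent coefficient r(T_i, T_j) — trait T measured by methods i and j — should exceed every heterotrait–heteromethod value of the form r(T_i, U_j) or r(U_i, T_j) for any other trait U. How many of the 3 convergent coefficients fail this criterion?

3

Checking each validity diagonal entry against its comparison values:
TA (methods 1·2): 0.34 vs {0.30, 0.45, 0.19, 0.32} → fail.
TB (methods 1·2): 0.39 vs {0.45, 0.30, 0.33, 0.33} → fail.
TC (methods 1·2): 0.27 vs {0.32, 0.19, 0.33, 0.33} → fail.
3 of 3 fail.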